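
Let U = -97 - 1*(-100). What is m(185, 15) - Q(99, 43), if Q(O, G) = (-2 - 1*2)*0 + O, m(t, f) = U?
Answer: -96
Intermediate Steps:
U = 3 (U = -97 + 100 = 3)
m(t, f) = 3
Q(O, G) = O (Q(O, G) = (-2 - 2)*0 + O = -4*0 + O = 0 + O = O)
m(185, 15) - Q(99, 43) = 3 - 1*99 = 3 - 99 = -96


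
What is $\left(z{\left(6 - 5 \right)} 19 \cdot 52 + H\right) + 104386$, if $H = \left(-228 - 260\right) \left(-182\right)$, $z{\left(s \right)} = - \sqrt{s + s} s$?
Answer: $193202 - 988 \sqrt{2} \approx 1.918 \cdot 10^{5}$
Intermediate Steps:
$z{\left(s \right)} = - \sqrt{2} s^{\frac{3}{2}}$ ($z{\left(s \right)} = - \sqrt{2 s} s = - \sqrt{2} \sqrt{s} s = - \sqrt{2} s^{\frac{3}{2}}$)
$H = 88816$ ($H = \left(-488\right) \left(-182\right) = 88816$)
$\left(z{\left(6 - 5 \right)} 19 \cdot 52 + H\right) + 104386 = \left(- \sqrt{2} \left(6 - 5\right)^{\frac{3}{2}} \cdot 19 \cdot 52 + 88816\right) + 104386 = \left(- \sqrt{2} \cdot 1^{\frac{3}{2}} \cdot 19 \cdot 52 + 88816\right) + 104386 = \left(\left(-1\right) \sqrt{2} \cdot 1 \cdot 19 \cdot 52 + 88816\right) + 104386 = \left(- \sqrt{2} \cdot 19 \cdot 52 + 88816\right) + 104386 = \left(- 19 \sqrt{2} \cdot 52 + 88816\right) + 104386 = \left(- 988 \sqrt{2} + 88816\right) + 104386 = \left(88816 - 988 \sqrt{2}\right) + 104386 = 193202 - 988 \sqrt{2}$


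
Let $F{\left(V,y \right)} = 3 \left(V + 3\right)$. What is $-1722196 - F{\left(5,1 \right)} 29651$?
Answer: $-2433820$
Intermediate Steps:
$F{\left(V,y \right)} = 9 + 3 V$ ($F{\left(V,y \right)} = 3 \left(3 + V\right) = 9 + 3 V$)
$-1722196 - F{\left(5,1 \right)} 29651 = -1722196 - \left(9 + 3 \cdot 5\right) 29651 = -1722196 - \left(9 + 15\right) 29651 = -1722196 - 24 \cdot 29651 = -1722196 - 711624 = -2433820$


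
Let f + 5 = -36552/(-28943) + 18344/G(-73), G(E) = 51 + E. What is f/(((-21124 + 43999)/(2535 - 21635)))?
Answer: 203724411596/291311295 ≈ 699.34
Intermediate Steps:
f = -266654989/318373 (f = -5 + (-36552/(-28943) + 18344/(51 - 73)) = -5 + (-36552*(-1/28943) + 18344/(-22)) = -5 + (36552/28943 + 18344*(-1/22)) = -5 + (36552/28943 - 9172/11) = -5 - 265063124/318373 = -266654989/318373 ≈ -837.56)
f/(((-21124 + 43999)/(2535 - 21635))) = -266654989*(2535 - 21635)/(-21124 + 43999)/318373 = -266654989/(318373*(22875/(-19100))) = -266654989/(318373*(22875*(-1/19100))) = -266654989/(318373*(-915/764)) = -266654989/318373*(-764/915) = 203724411596/291311295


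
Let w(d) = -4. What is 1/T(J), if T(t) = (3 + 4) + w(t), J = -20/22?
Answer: 1/3 ≈ 0.33333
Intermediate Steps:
J = -10/11 (J = -20*1/22 = -10/11 ≈ -0.90909)
T(t) = 3 (T(t) = (3 + 4) - 4 = 7 - 4 = 3)
1/T(J) = 1/3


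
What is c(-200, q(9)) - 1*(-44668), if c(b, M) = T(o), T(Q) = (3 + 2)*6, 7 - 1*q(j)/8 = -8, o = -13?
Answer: 44698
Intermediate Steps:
q(j) = 120 (q(j) = 56 - 8*(-8) = 56 + 64 = 120)
T(Q) = 30 (T(Q) = 5*6 = 30)
c(b, M) = 30
c(-200, q(9)) - 1*(-44668) = 30 - 1*(-44668) = 30 + 44668 = 44698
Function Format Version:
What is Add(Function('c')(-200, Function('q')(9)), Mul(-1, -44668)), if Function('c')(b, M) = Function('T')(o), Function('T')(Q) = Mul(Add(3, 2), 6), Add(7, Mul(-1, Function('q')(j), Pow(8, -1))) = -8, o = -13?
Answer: 44698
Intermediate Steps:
Function('q')(j) = 120 (Function('q')(j) = Add(56, Mul(-8, -8)) = Add(56, 64) = 120)
Function('T')(Q) = 30 (Function('T')(Q) = Mul(5, 6) = 30)
Function('c')(b, M) = 30
Add(Function('c')(-200, Function('q')(9)), Mul(-1, -44668)) = Add(30, Mul(-1, -44668)) = Add(30, 44668) = 44698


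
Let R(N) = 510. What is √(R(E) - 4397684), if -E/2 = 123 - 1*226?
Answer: I*√4397174 ≈ 2096.9*I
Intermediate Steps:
E = 206 (E = -2*(123 - 1*226) = -2*(123 - 226) = -2*(-103) = 206)
√(R(E) - 4397684) = √(510 - 4397684) = √(-4397174) = I*√4397174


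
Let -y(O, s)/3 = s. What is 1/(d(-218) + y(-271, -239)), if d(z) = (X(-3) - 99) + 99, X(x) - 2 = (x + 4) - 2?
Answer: 1/718 ≈ 0.0013928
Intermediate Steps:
X(x) = 4 + x (X(x) = 2 + ((x + 4) - 2) = 2 + ((4 + x) - 2) = 2 + (2 + x) = 4 + x)
y(O, s) = -3*s
d(z) = 1 (d(z) = ((4 - 3) - 99) + 99 = (1 - 99) + 99 = -98 + 99 = 1)
1/(d(-218) + y(-271, -239)) = 1/(1 - 3*(-239)) = 1/(1 + 717) = 1/718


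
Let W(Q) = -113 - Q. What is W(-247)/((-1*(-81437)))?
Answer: 134/81437 ≈ 0.0016454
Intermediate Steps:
W(-247)/((-1*(-81437))) = (-113 - 1*(-247))/((-1*(-81437))) = (-113 + 247)/81437 = 134*(1/81437) = 134/81437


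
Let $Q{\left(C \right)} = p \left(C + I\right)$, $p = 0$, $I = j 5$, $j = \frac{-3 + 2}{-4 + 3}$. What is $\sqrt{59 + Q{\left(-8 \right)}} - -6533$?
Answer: $6533 + \sqrt{59} \approx 6540.7$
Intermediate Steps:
$j = 1$ ($j = - \frac{1}{-1} = \left(-1\right) \left(-1\right) = 1$)
$I = 5$ ($I = 1 \cdot 5 = 5$)
$Q{\left(C \right)} = 0$ ($Q{\left(C \right)} = 0 \left(C + 5\right) = 0 \left(5 + C\right) = 0$)
$\sqrt{59 + Q{\left(-8 \right)}} - -6533 = \sqrt{59 + 0} - -6533 = \sqrt{59} + 6533 = 6533 + \sqrt{59}$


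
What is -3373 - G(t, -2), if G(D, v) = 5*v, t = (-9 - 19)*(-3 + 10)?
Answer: -3363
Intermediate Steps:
t = -196 (t = -28*7 = -196)
-3373 - G(t, -2) = -3373 - 5*(-2) = -3373 - 1*(-10) = -3373 + 10 = -3363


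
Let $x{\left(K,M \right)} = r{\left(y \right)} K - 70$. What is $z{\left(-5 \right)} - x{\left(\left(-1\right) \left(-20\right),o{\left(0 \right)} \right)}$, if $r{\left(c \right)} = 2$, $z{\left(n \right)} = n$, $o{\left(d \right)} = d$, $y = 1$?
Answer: $25$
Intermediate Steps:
$x{\left(K,M \right)} = -70 + 2 K$ ($x{\left(K,M \right)} = 2 K - 70 = -70 + 2 K$)
$z{\left(-5 \right)} - x{\left(\left(-1\right) \left(-20\right),o{\left(0 \right)} \right)} = -5 - \left(-70 + 2 \left(\left(-1\right) \left(-20\right)\right)\right) = -5 - \left(-70 + 2 \cdot 20\right) = -5 - \left(-70 + 40\right) = -5 - -30 = -5 + 30 = 25$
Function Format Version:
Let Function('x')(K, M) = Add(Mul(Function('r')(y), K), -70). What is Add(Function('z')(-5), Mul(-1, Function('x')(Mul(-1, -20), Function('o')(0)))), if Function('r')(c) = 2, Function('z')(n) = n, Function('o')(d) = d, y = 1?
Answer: 25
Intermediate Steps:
Function('x')(K, M) = Add(-70, Mul(2, K)) (Function('x')(K, M) = Add(Mul(2, K), -70) = Add(-70, Mul(2, K)))
Add(Function('z')(-5), Mul(-1, Function('x')(Mul(-1, -20), Function('o')(0)))) = Add(-5, Mul(-1, Add(-70, Mul(2, Mul(-1, -20))))) = Add(-5, Mul(-1, Add(-70, Mul(2, 20)))) = Add(-5, Mul(-1, Add(-70, 40))) = Add(-5, Mul(-1, -30)) = Add(-5, 30) = 25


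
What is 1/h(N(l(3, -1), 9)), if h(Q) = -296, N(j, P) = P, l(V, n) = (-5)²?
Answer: -1/296 ≈ -0.0033784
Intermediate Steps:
l(V, n) = 25
1/h(N(l(3, -1), 9)) = 1/(-296) = -1/296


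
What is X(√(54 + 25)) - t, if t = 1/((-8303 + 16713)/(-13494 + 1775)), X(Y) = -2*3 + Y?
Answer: -38741/8410 + √79 ≈ 4.2817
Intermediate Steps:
X(Y) = -6 + Y
t = -11719/8410 (t = 1/(8410/(-11719)) = 1/(8410*(-1/11719)) = 1/(-8410/11719) = -11719/8410 ≈ -1.3935)
X(√(54 + 25)) - t = (-6 + √(54 + 25)) - 1*(-11719/8410) = (-6 + √79) + 11719/8410 = -38741/8410 + √79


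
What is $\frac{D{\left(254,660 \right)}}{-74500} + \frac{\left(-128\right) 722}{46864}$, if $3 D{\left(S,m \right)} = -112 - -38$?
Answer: $- \frac{645359627}{327315750} \approx -1.9717$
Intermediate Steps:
$D{\left(S,m \right)} = - \frac{74}{3}$ ($D{\left(S,m \right)} = \frac{-112 - -38}{3} = \frac{-112 + 38}{3} = \frac{1}{3} \left(-74\right) = - \frac{74}{3}$)
$\frac{D{\left(254,660 \right)}}{-74500} + \frac{\left(-128\right) 722}{46864} = - \frac{74}{3 \left(-74500\right)} + \frac{\left(-128\right) 722}{46864} = \left(- \frac{74}{3}\right) \left(- \frac{1}{74500}\right) - \frac{5776}{2929} = \frac{37}{111750} - \frac{5776}{2929} = - \frac{645359627}{327315750}$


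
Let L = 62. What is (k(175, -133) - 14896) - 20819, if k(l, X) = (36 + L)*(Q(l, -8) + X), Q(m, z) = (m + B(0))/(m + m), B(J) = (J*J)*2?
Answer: -48700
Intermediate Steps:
B(J) = 2*J² (B(J) = J²*2 = 2*J²)
Q(m, z) = ½ (Q(m, z) = (m + 2*0²)/(m + m) = (m + 2*0)/((2*m)) = (m + 0)*(1/(2*m)) = m*(1/(2*m)) = ½)
k(l, X) = 49 + 98*X (k(l, X) = (36 + 62)*(½ + X) = 98*(½ + X) = 49 + 98*X)
(k(175, -133) - 14896) - 20819 = ((49 + 98*(-133)) - 14896) - 20819 = ((49 - 13034) - 14896) - 20819 = (-12985 - 14896) - 20819 = -27881 - 20819 = -48700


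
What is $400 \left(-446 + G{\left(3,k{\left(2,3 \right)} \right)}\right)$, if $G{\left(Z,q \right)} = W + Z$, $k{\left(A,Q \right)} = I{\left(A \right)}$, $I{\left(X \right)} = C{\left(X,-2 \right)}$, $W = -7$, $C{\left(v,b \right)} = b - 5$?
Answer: $-180000$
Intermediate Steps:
$C{\left(v,b \right)} = -5 + b$
$I{\left(X \right)} = -7$ ($I{\left(X \right)} = -5 - 2 = -7$)
$k{\left(A,Q \right)} = -7$
$G{\left(Z,q \right)} = -7 + Z$
$400 \left(-446 + G{\left(3,k{\left(2,3 \right)} \right)}\right) = 400 \left(-446 + \left(-7 + 3\right)\right) = 400 \left(-446 - 4\right) = 400 \left(-450\right) = -180000$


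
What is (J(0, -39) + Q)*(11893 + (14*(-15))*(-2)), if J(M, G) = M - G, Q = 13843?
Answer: 170929066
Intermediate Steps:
(J(0, -39) + Q)*(11893 + (14*(-15))*(-2)) = ((0 - 1*(-39)) + 13843)*(11893 + (14*(-15))*(-2)) = ((0 + 39) + 13843)*(11893 - 210*(-2)) = (39 + 13843)*(11893 + 420) = 13882*12313 = 170929066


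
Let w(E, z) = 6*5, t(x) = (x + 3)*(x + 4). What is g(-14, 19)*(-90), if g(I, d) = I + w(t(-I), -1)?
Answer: -1440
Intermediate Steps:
t(x) = (3 + x)*(4 + x)
w(E, z) = 30
g(I, d) = 30 + I (g(I, d) = I + 30 = 30 + I)
g(-14, 19)*(-90) = (30 - 14)*(-90) = 16*(-90) = -1440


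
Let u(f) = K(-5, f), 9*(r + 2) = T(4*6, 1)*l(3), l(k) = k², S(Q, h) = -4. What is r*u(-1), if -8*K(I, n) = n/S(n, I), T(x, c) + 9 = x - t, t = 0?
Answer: -13/32 ≈ -0.40625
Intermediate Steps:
T(x, c) = -9 + x (T(x, c) = -9 + (x - 1*0) = -9 + (x + 0) = -9 + x)
K(I, n) = n/32 (K(I, n) = -n/(8*(-4)) = -n*(-1)/(8*4) = -(-1)*n/32 = n/32)
r = 13 (r = -2 + ((-9 + 4*6)*3²)/9 = -2 + ((-9 + 24)*9)/9 = -2 + (15*9)/9 = -2 + (⅑)*135 = -2 + 15 = 13)
u(f) = f/32
r*u(-1) = 13*((1/32)*(-1)) = 13*(-1/32) = -13/32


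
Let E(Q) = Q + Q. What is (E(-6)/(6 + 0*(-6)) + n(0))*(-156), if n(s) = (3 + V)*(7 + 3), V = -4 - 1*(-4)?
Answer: -4368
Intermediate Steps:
E(Q) = 2*Q
V = 0 (V = -4 + 4 = 0)
n(s) = 30 (n(s) = (3 + 0)*(7 + 3) = 3*10 = 30)
(E(-6)/(6 + 0*(-6)) + n(0))*(-156) = ((2*(-6))/(6 + 0*(-6)) + 30)*(-156) = (-12/(6 + 0) + 30)*(-156) = (-12/6 + 30)*(-156) = (-12*⅙ + 30)*(-156) = (-2 + 30)*(-156) = 28*(-156) = -4368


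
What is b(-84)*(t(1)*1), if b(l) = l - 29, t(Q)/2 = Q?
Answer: -226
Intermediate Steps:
t(Q) = 2*Q
b(l) = -29 + l
b(-84)*(t(1)*1) = (-29 - 84)*((2*1)*1) = -226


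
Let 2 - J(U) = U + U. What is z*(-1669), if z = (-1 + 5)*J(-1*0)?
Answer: -13352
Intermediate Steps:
J(U) = 2 - 2*U (J(U) = 2 - (U + U) = 2 - 2*U)
z = 8 (z = (-1 + 5)*(2 - (-2)*0) = 4*(2 - 2*0) = 4*(2 + 0) = 4*2 = 8)
z*(-1669) = 8*(-1669) = -13352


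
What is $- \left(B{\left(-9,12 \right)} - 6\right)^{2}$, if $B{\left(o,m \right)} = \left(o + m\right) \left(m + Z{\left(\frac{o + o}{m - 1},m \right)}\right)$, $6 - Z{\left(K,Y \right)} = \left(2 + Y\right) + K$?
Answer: $- \frac{14400}{121} \approx -119.01$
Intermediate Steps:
$Z{\left(K,Y \right)} = 4 - K - Y$ ($Z{\left(K,Y \right)} = 6 - \left(\left(2 + Y\right) + K\right) = 6 - \left(2 + K + Y\right) = 4 - K - Y$)
$B{\left(o,m \right)} = \left(4 - \frac{2 o}{-1 + m}\right) \left(m + o\right)$ ($B{\left(o,m \right)} = \left(o + m\right) \left(m - \left(-4 + m + \frac{o + o}{m - 1}\right)\right) = \left(m + o\right) \left(m - \left(-4 + m + \frac{2 o}{-1 + m}\right)\right) = \left(m + o\right) \left(4 - \frac{2 o}{-1 + m}\right) = \left(4 - \frac{2 o}{-1 + m}\right) \left(m + o\right)$)
$- \left(B{\left(-9,12 \right)} - 6\right)^{2} = - \left(\frac{2 \left(- \left(-9\right)^{2} - 24 - -18 + 2 \cdot 12^{2} + 12 \left(-9\right)\right)}{-1 + 12} - 6\right)^{2} = - \left(\frac{2 \left(\left(-1\right) 81 - 24 + 18 + 2 \cdot 144 - 108\right)}{11} - 6\right)^{2} = - \left(2 \cdot \frac{1}{11} \left(-81 - 24 + 18 + 288 - 108\right) - 6\right)^{2} = - \left(2 \cdot \frac{1}{11} \cdot 93 - 6\right)^{2} = - \left(\frac{186}{11} - 6\right)^{2} = - \left(\frac{120}{11}\right)^{2} = \left(-1\right) \frac{14400}{121} = - \frac{14400}{121}$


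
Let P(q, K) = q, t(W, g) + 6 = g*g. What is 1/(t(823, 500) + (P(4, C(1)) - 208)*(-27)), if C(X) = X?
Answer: 1/255502 ≈ 3.9139e-6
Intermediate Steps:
t(W, g) = -6 + g² (t(W, g) = -6 + g*g = -6 + g²)
1/(t(823, 500) + (P(4, C(1)) - 208)*(-27)) = 1/((-6 + 500²) + (4 - 208)*(-27)) = 1/((-6 + 250000) - 204*(-27)) = 1/(249994 + 5508) = 1/255502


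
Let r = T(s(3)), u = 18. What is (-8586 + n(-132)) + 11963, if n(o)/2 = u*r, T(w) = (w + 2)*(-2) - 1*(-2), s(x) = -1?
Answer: 3377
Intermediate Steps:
T(w) = -2 - 2*w (T(w) = (2 + w)*(-2) + 2 = (-4 - 2*w) + 2 = -2 - 2*w)
r = 0 (r = -2 - 2*(-1) = -2 + 2 = 0)
n(o) = 0 (n(o) = 2*(18*0) = 2*0 = 0)
(-8586 + n(-132)) + 11963 = (-8586 + 0) + 11963 = -8586 + 11963 = 3377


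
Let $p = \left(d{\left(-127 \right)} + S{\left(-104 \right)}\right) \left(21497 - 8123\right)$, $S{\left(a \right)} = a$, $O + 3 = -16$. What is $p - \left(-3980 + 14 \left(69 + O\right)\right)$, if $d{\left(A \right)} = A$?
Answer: $-3086114$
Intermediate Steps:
$O = -19$ ($O = -3 - 16 = -19$)
$p = -3089394$ ($p = \left(-127 - 104\right) \left(21497 - 8123\right) = \left(-231\right) 13374 = -3089394$)
$p - \left(-3980 + 14 \left(69 + O\right)\right) = -3089394 + \left(3980 - 14 \left(69 - 19\right)\right) = -3089394 + \left(3980 - 14 \cdot 50\right) = -3089394 + \left(3980 - 700\right) = -3089394 + 3280 = -3086114$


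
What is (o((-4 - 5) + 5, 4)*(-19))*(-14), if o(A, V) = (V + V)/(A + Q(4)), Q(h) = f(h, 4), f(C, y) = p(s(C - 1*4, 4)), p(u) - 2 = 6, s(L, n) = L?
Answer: 532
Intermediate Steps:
p(u) = 8 (p(u) = 2 + 6 = 8)
f(C, y) = 8
Q(h) = 8
o(A, V) = 2*V/(8 + A) (o(A, V) = (V + V)/(A + 8) = (2*V)/(8 + A) = 2*V/(8 + A))
(o((-4 - 5) + 5, 4)*(-19))*(-14) = ((2*4/(8 + ((-4 - 5) + 5)))*(-19))*(-14) = ((2*4/(8 + (-9 + 5)))*(-19))*(-14) = ((2*4/(8 - 4))*(-19))*(-14) = ((2*4/4)*(-19))*(-14) = ((2*4*(1/4))*(-19))*(-14) = (2*(-19))*(-14) = -38*(-14) = 532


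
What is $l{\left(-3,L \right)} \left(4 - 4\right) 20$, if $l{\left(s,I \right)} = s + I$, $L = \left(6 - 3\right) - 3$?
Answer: $0$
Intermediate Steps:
$L = 0$ ($L = 3 - 3 = 0$)
$l{\left(s,I \right)} = I + s$
$l{\left(-3,L \right)} \left(4 - 4\right) 20 = \left(0 - 3\right) \left(4 - 4\right) 20 = - 3 \left(4 - 4\right) 20 = \left(-3\right) 0 \cdot 20 = 0 \cdot 20 = 0$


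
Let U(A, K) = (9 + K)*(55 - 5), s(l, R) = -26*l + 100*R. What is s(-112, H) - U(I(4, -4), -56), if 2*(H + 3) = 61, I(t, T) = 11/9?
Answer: 8012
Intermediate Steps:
I(t, T) = 11/9 (I(t, T) = 11*(⅑) = 11/9)
H = 55/2 (H = -3 + (½)*61 = -3 + 61/2 = 55/2 ≈ 27.500)
U(A, K) = 450 + 50*K (U(A, K) = (9 + K)*50 = 450 + 50*K)
s(-112, H) - U(I(4, -4), -56) = (-26*(-112) + 100*(55/2)) - (450 + 50*(-56)) = (2912 + 2750) - (450 - 2800) = 5662 - 1*(-2350) = 5662 + 2350 = 8012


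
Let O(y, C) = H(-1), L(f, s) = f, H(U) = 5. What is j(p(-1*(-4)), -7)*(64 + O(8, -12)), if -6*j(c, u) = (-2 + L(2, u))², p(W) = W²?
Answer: 0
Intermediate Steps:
O(y, C) = 5
j(c, u) = 0 (j(c, u) = -(-2 + 2)²/6 = -⅙*0² = -⅙*0 = 0)
j(p(-1*(-4)), -7)*(64 + O(8, -12)) = 0*(64 + 5) = 0*69 = 0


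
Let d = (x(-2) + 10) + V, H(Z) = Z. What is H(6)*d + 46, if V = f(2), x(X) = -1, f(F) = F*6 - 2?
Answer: 160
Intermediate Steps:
f(F) = -2 + 6*F (f(F) = 6*F - 2 = -2 + 6*F)
V = 10 (V = -2 + 6*2 = -2 + 12 = 10)
d = 19 (d = (-1 + 10) + 10 = 9 + 10 = 19)
H(6)*d + 46 = 6*19 + 46 = 114 + 46 = 160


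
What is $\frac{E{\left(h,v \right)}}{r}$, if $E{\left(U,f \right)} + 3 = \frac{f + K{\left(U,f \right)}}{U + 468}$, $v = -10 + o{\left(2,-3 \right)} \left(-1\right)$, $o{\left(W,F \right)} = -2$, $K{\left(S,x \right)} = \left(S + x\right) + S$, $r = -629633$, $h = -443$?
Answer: $\frac{977}{15740825} \approx 6.2068 \cdot 10^{-5}$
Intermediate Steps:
$K{\left(S,x \right)} = x + 2 S$
$v = -8$ ($v = -10 - -2 = -10 + 2 = -8$)
$E{\left(U,f \right)} = -3 + \frac{2 U + 2 f}{468 + U}$ ($E{\left(U,f \right)} = -3 + \frac{f + \left(f + 2 U\right)}{U + 468} = -3 + \frac{2 U + 2 f}{468 + U}$)
$\frac{E{\left(h,v \right)}}{r} = \frac{\frac{1}{468 - 443} \left(-1404 - -443 + 2 \left(-8\right)\right)}{-629633} = \frac{-1404 + 443 - 16}{25} \left(- \frac{1}{629633}\right) = \frac{1}{25} \left(-977\right) \left(- \frac{1}{629633}\right) = \left(- \frac{977}{25}\right) \left(- \frac{1}{629633}\right) = \frac{977}{15740825}$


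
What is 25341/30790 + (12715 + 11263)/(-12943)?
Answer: -410294057/398514970 ≈ -1.0296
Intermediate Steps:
25341/30790 + (12715 + 11263)/(-12943) = 25341*(1/30790) + 23978*(-1/12943) = 25341/30790 - 23978/12943 = -410294057/398514970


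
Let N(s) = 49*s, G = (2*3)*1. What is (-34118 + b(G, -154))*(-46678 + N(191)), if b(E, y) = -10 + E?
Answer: 1273398918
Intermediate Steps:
G = 6 (G = 6*1 = 6)
(-34118 + b(G, -154))*(-46678 + N(191)) = (-34118 + (-10 + 6))*(-46678 + 49*191) = (-34118 - 4)*(-46678 + 9359) = -34122*(-37319) = 1273398918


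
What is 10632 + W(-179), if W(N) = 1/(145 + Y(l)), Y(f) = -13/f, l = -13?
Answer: 1552273/146 ≈ 10632.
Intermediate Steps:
W(N) = 1/146 (W(N) = 1/(145 - 13/(-13)) = 1/(145 - 13*(-1/13)) = 1/(145 + 1) = 1/146)
10632 + W(-179) = 10632 + 1/146 = 1552273/146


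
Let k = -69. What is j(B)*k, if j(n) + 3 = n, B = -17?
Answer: 1380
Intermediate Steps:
j(n) = -3 + n
j(B)*k = (-3 - 17)*(-69) = -20*(-69) = 1380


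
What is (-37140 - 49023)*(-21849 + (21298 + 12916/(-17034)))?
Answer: 134969313325/2839 ≈ 4.7541e+7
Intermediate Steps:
(-37140 - 49023)*(-21849 + (21298 + 12916/(-17034))) = -86163*(-21849 + (21298 + 12916*(-1/17034))) = -86163*(-21849 + (21298 - 6458/8517)) = -86163*(-21849 + 181388608/8517) = -86163*(-4699325/8517) = 134969313325/2839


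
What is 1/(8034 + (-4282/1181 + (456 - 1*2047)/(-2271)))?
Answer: 2682051/21539752283 ≈ 0.00012452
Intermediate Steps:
1/(8034 + (-4282/1181 + (456 - 1*2047)/(-2271))) = 1/(8034 + (-4282*1/1181 + (456 - 2047)*(-1/2271))) = 1/(8034 + (-4282/1181 - 1591*(-1/2271))) = 1/(8034 + (-4282/1181 + 1591/2271)) = 1/(8034 - 7845451/2682051) = 1/(21539752283/2682051) = 2682051/21539752283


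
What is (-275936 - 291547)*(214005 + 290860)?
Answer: -286502304795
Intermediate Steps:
(-275936 - 291547)*(214005 + 290860) = -567483*504865 = -286502304795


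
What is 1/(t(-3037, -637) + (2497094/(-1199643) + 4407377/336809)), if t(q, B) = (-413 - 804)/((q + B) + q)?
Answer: 301287033633773/3370046020182566 ≈ 0.089401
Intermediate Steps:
t(q, B) = -1217/(B + 2*q) (t(q, B) = -1217/((B + q) + q) = -1217/(B + 2*q))
1/(t(-3037, -637) + (2497094/(-1199643) + 4407377/336809)) = 1/(-1217/(-637 + 2*(-3037)) + (2497094/(-1199643) + 4407377/336809)) = 1/(-1217/(-637 - 6074) + (2497094*(-1/1199643) + 4407377*(1/336809))) = 1/(-1217/(-6711) + (-2497094/1199643 + 4407377/336809)) = 1/(-1217*(-1/6711) + 4446235233365/404050559187) = 1/(1217/6711 + 4446235233365/404050559187) = 1/(3370046020182566/301287033633773) = 301287033633773/3370046020182566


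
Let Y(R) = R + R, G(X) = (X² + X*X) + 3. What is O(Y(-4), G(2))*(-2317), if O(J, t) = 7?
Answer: -16219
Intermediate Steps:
G(X) = 3 + 2*X² (G(X) = (X² + X²) + 3 = 2*X² + 3 = 3 + 2*X²)
Y(R) = 2*R
O(Y(-4), G(2))*(-2317) = 7*(-2317) = -16219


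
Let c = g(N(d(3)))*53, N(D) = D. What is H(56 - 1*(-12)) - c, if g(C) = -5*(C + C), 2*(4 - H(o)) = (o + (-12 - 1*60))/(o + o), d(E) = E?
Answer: 108393/68 ≈ 1594.0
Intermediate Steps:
H(o) = 4 - (-72 + o)/(4*o) (H(o) = 4 - (o + (-12 - 1*60))/(2*(o + o)) = 4 - (o + (-12 - 60))/(2*(2*o)) = 4 - (o - 72)*1/(2*o)/2 = 4 - (-72 + o)*1/(2*o)/2 = 4 - (-72 + o)/(4*o))
g(C) = -10*C
c = -1590 (c = -10*3*53 = -30*53 = -1590)
H(56 - 1*(-12)) - c = (15/4 + 18/(56 - 1*(-12))) - 1*(-1590) = (15/4 + 18/(56 + 12)) + 1590 = (15/4 + 18/68) + 1590 = (15/4 + 18*(1/68)) + 1590 = (15/4 + 9/34) + 1590 = 273/68 + 1590 = 108393/68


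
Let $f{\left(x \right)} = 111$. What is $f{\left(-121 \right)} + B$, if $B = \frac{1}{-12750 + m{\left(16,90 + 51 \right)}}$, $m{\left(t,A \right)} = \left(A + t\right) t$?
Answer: $\frac{1136417}{10238} \approx 111.0$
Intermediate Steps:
$m{\left(t,A \right)} = t \left(A + t\right)$
$B = - \frac{1}{10238}$ ($B = \frac{1}{-12750 + 16 \left(\left(90 + 51\right) + 16\right)} = \frac{1}{-12750 + 16 \left(141 + 16\right)} = \frac{1}{-12750 + 16 \cdot 157} = \frac{1}{-12750 + 2512} = \frac{1}{-10238} = - \frac{1}{10238} \approx -9.7675 \cdot 10^{-5}$)
$f{\left(-121 \right)} + B = 111 - \frac{1}{10238} = \frac{1136417}{10238}$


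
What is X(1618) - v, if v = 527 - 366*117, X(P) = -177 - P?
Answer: 40500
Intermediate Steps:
v = -42295 (v = 527 - 42822 = -42295)
X(1618) - v = (-177 - 1*1618) - 1*(-42295) = (-177 - 1618) + 42295 = -1795 + 42295 = 40500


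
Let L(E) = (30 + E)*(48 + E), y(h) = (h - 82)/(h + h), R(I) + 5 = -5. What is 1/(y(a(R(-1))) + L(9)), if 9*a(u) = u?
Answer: 5/11302 ≈ 0.00044240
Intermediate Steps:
R(I) = -10 (R(I) = -5 - 5 = -10)
a(u) = u/9
y(h) = (-82 + h)/(2*h) (y(h) = (-82 + h)/((2*h)) = (-82 + h)*(1/(2*h)) = (-82 + h)/(2*h))
1/(y(a(R(-1))) + L(9)) = 1/((-82 + (⅑)*(-10))/(2*(((⅑)*(-10)))) + (1440 + 9² + 78*9)) = 1/((-82 - 10/9)/(2*(-10/9)) + (1440 + 81 + 702)) = 1/((½)*(-9/10)*(-748/9) + 2223) = 1/(187/5 + 2223) = 1/(11302/5) = 5/11302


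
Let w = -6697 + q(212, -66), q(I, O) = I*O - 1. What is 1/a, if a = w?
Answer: -1/20690 ≈ -4.8332e-5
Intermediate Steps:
q(I, O) = -1 + I*O
w = -20690 (w = -6697 + (-1 + 212*(-66)) = -6697 + (-1 - 13992) = -6697 - 13993 = -20690)
a = -20690
1/a = 1/(-20690) = -1/20690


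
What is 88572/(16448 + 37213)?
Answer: 29524/17887 ≈ 1.6506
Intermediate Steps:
88572/(16448 + 37213) = 88572/53661 = 88572*(1/53661) = 29524/17887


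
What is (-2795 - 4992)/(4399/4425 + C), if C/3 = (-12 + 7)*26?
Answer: 34457475/1721351 ≈ 20.018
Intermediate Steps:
C = -390 (C = 3*((-12 + 7)*26) = 3*(-5*26) = 3*(-130) = -390)
(-2795 - 4992)/(4399/4425 + C) = (-2795 - 4992)/(4399/4425 - 390) = -7787/(4399*(1/4425) - 390) = -7787/(4399/4425 - 390) = -7787/(-1721351/4425) = -7787*(-4425/1721351) = 34457475/1721351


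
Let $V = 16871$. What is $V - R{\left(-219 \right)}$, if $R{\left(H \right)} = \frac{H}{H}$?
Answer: $16870$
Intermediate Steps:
$R{\left(H \right)} = 1$
$V - R{\left(-219 \right)} = 16871 - 1 = 16870$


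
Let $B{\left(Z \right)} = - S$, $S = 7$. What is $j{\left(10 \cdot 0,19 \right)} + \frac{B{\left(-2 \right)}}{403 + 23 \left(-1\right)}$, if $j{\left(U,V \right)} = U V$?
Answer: $- \frac{7}{380} \approx -0.018421$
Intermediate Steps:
$B{\left(Z \right)} = -7$ ($B{\left(Z \right)} = \left(-1\right) 7 = -7$)
$j{\left(10 \cdot 0,19 \right)} + \frac{B{\left(-2 \right)}}{403 + 23 \left(-1\right)} = 10 \cdot 0 \cdot 19 - \frac{7}{403 + 23 \left(-1\right)} = 0 \cdot 19 - \frac{7}{403 - 23} = 0 - \frac{7}{380} = - \frac{7}{380}$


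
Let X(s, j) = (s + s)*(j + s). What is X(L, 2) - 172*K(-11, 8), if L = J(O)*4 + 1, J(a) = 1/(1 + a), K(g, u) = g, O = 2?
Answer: 17210/9 ≈ 1912.2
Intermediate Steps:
L = 7/3 (L = 4/(1 + 2) + 1 = 4/3 + 1 = 7/3 ≈ 2.3333)
X(s, j) = 2*s*(j + s) (X(s, j) = (2*s)*(j + s) = 2*s*(j + s))
X(L, 2) - 172*K(-11, 8) = 2*(7/3)*(2 + 7/3) - 172*(-11) = 2*(7/3)*(13/3) + 1892 = 182/9 + 1892 = 17210/9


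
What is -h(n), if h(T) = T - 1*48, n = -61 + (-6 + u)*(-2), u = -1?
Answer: 95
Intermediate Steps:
n = -47 (n = -61 + (-6 - 1)*(-2) = -61 - 7*(-2) = -61 + 14 = -47)
h(T) = -48 + T (h(T) = T - 48 = -48 + T)
-h(n) = -(-48 - 47) = -1*(-95) = 95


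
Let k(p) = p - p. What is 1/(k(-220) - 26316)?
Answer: -1/26316 ≈ -3.8000e-5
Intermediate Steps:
k(p) = 0
1/(k(-220) - 26316) = 1/(0 - 26316) = 1/(-26316) = -1/26316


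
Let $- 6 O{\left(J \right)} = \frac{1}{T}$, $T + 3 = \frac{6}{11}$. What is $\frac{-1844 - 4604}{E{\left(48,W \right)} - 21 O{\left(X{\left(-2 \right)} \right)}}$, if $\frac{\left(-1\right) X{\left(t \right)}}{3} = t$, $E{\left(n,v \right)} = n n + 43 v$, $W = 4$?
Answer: $- \frac{26784}{10279} \approx -2.6057$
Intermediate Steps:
$E{\left(n,v \right)} = n^{2} + 43 v$
$X{\left(t \right)} = - 3 t$
$T = - \frac{27}{11}$ ($T = -3 + \frac{6}{11} = - \frac{27}{11} \approx -2.4545$)
$O{\left(J \right)} = \frac{11}{162}$ ($O{\left(J \right)} = - \frac{1}{6 \left(- \frac{27}{11}\right)} = \left(- \frac{1}{6}\right) \left(- \frac{11}{27}\right) = \frac{11}{162}$)
$\frac{-1844 - 4604}{E{\left(48,W \right)} - 21 O{\left(X{\left(-2 \right)} \right)}} = \frac{-1844 - 4604}{\left(48^{2} + 43 \cdot 4\right) - \frac{77}{54}} = - \frac{6448}{\left(2304 + 172\right) - \frac{77}{54}} = - \frac{6448}{2476 - \frac{77}{54}} = - \frac{6448}{\frac{133627}{54}} = \left(-6448\right) \frac{54}{133627} = - \frac{26784}{10279}$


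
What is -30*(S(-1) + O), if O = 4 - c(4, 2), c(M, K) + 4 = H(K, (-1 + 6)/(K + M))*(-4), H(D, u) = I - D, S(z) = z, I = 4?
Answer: -450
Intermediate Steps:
H(D, u) = 4 - D
c(M, K) = -20 + 4*K (c(M, K) = -4 + (4 - K)*(-4) = -4 + (-16 + 4*K) = -20 + 4*K)
O = 16 (O = 4 - (-20 + 4*2) = 4 - (-20 + 8) = 4 - 1*(-12) = 4 + 12 = 16)
-30*(S(-1) + O) = -30*(-1 + 16) = -30*15 = -450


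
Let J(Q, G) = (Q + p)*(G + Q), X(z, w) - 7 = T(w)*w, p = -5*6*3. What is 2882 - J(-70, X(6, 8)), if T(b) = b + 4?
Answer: 8162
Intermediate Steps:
T(b) = 4 + b
p = -90 (p = -30*3 = -90)
X(z, w) = 7 + w*(4 + w) (X(z, w) = 7 + (4 + w)*w = 7 + w*(4 + w))
J(Q, G) = (-90 + Q)*(G + Q) (J(Q, G) = (Q - 90)*(G + Q) = (-90 + Q)*(G + Q))
2882 - J(-70, X(6, 8)) = 2882 - ((-70)² - 90*(7 + 8*(4 + 8)) - 90*(-70) + (7 + 8*(4 + 8))*(-70)) = 2882 - (4900 - 90*(7 + 8*12) + 6300 + (7 + 8*12)*(-70)) = 2882 - (4900 - 90*(7 + 96) + 6300 + (7 + 96)*(-70)) = 2882 - (4900 - 90*103 + 6300 + 103*(-70)) = 2882 - (4900 - 9270 + 6300 - 7210) = 2882 - 1*(-5280) = 2882 + 5280 = 8162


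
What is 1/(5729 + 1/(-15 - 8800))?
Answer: 8815/50501134 ≈ 0.00017455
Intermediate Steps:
1/(5729 + 1/(-15 - 8800)) = 1/(5729 + 1/(-8815)) = 1/(5729 - 1/8815) = 1/(50501134/8815) = 8815/50501134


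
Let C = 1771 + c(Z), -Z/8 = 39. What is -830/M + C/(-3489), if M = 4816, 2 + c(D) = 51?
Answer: -5830495/8401512 ≈ -0.69398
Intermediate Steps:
Z = -312 (Z = -8*39 = -312)
c(D) = 49 (c(D) = -2 + 51 = 49)
C = 1820 (C = 1771 + 49 = 1820)
-830/M + C/(-3489) = -830/4816 + 1820/(-3489) = -830*1/4816 + 1820*(-1/3489) = -415/2408 - 1820/3489 = -5830495/8401512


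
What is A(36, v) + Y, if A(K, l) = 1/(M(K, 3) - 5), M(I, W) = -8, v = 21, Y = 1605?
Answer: 20864/13 ≈ 1604.9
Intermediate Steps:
A(K, l) = -1/13 (A(K, l) = 1/(-8 - 5) = 1/(-13) = -1/13)
A(36, v) + Y = -1/13 + 1605 = 20864/13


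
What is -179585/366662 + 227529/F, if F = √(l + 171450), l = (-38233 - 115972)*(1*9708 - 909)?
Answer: -179585/366662 - 75843*I*√1356678345/452226115 ≈ -0.48978 - 6.1773*I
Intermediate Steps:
l = -1356849795 (l = -154205*(9708 - 909) = -154205*8799 = -1356849795)
F = I*√1356678345 (F = √(-1356849795 + 171450) = √(-1356678345) = I*√1356678345 ≈ 36833.0*I)
-179585/366662 + 227529/F = -179585/366662 + 227529/((I*√1356678345)) = -179585*1/366662 + 227529*(-I*√1356678345/1356678345) = -179585/366662 - 75843*I*√1356678345/452226115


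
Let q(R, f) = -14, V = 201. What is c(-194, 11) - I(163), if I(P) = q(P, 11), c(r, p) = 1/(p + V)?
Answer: 2969/212 ≈ 14.005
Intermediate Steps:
c(r, p) = 1/(201 + p) (c(r, p) = 1/(p + 201) = 1/(201 + p))
I(P) = -14
c(-194, 11) - I(163) = 1/(201 + 11) - 1*(-14) = 1/212 + 14 = 2969/212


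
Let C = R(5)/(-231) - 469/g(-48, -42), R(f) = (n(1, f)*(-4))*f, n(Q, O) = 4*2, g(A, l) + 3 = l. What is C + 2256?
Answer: 7855553/3465 ≈ 2267.1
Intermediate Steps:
g(A, l) = -3 + l
n(Q, O) = 8
R(f) = -32*f (R(f) = (8*(-4))*f = -32*f)
C = 38513/3465 (C = -32*5/(-231) - 469/(-3 - 42) = -160*(-1/231) - 469/(-45) = 160/231 - 469*(-1/45) = 160/231 + 469/45 = 38513/3465 ≈ 11.115)
C + 2256 = 38513/3465 + 2256 = 7855553/3465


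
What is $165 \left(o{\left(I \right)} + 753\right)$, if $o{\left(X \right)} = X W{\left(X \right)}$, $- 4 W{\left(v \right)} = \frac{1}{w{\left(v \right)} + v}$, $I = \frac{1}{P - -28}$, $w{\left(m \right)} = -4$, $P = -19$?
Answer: $\frac{3478893}{28} \approx 1.2425 \cdot 10^{5}$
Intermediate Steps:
$I = \frac{1}{9}$ ($I = \frac{1}{-19 - -28} = \frac{1}{-19 + 28} = \frac{1}{9} \approx 0.11111$)
$W{\left(v \right)} = - \frac{1}{4 \left(-4 + v\right)}$
$o{\left(X \right)} = - \frac{X}{-16 + 4 X}$ ($o{\left(X \right)} = X \left(- \frac{1}{-16 + 4 X}\right) = - \frac{X}{-16 + 4 X}$)
$165 \left(o{\left(I \right)} + 753\right) = 165 \left(\left(-1\right) \frac{1}{9} \frac{1}{-16 + 4 \cdot \frac{1}{9}} + 753\right) = 165 \left(\left(-1\right) \frac{1}{9} \frac{1}{-16 + \frac{4}{9}} + 753\right) = 165 \left(\left(-1\right) \frac{1}{9} \frac{1}{- \frac{140}{9}} + 753\right) = 165 \left(\left(-1\right) \frac{1}{9} \left(- \frac{9}{140}\right) + 753\right) = 165 \left(\frac{1}{140} + 753\right) = 165 \cdot \frac{105421}{140} = \frac{3478893}{28}$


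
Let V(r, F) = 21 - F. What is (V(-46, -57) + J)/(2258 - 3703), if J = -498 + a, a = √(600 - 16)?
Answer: 84/289 - 2*√146/1445 ≈ 0.27393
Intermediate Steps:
a = 2*√146 (a = √584 = 2*√146 ≈ 24.166)
J = -498 + 2*√146 ≈ -473.83
(V(-46, -57) + J)/(2258 - 3703) = ((21 - 1*(-57)) + (-498 + 2*√146))/(2258 - 3703) = ((21 + 57) + (-498 + 2*√146))/(-1445) = (78 + (-498 + 2*√146))*(-1/1445) = (-420 + 2*√146)*(-1/1445) = 84/289 - 2*√146/1445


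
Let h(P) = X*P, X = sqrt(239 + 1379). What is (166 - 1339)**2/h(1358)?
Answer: 1375929*sqrt(1618)/2197244 ≈ 25.189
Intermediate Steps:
X = sqrt(1618) ≈ 40.224
h(P) = P*sqrt(1618) (h(P) = sqrt(1618)*P = P*sqrt(1618))
(166 - 1339)**2/h(1358) = (166 - 1339)**2/((1358*sqrt(1618))) = (-1173)**2*(sqrt(1618)/2197244) = 1375929*(sqrt(1618)/2197244) = 1375929*sqrt(1618)/2197244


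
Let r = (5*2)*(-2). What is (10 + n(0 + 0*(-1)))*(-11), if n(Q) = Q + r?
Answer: 110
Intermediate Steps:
r = -20 (r = 10*(-2) = -20)
n(Q) = -20 + Q (n(Q) = Q - 20 = -20 + Q)
(10 + n(0 + 0*(-1)))*(-11) = (10 + (-20 + (0 + 0*(-1))))*(-11) = (10 + (-20 + (0 + 0)))*(-11) = (10 + (-20 + 0))*(-11) = (10 - 20)*(-11) = -10*(-11) = 110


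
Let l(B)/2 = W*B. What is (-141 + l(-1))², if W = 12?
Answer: 27225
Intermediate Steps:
l(B) = 24*B (l(B) = 2*(12*B) = 24*B)
(-141 + l(-1))² = (-141 + 24*(-1))² = (-141 - 24)² = (-165)² = 27225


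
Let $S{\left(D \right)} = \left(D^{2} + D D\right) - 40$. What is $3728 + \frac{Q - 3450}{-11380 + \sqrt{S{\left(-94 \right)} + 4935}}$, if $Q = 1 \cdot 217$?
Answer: $\frac{7913853524}{2122653} + \frac{53 \sqrt{22567}}{2122653} \approx 3728.3$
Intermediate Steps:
$S{\left(D \right)} = -40 + 2 D^{2}$ ($S{\left(D \right)} = \left(D^{2} + D^{2}\right) - 40 = 2 D^{2} - 40 = -40 + 2 D^{2}$)
$Q = 217$
$3728 + \frac{Q - 3450}{-11380 + \sqrt{S{\left(-94 \right)} + 4935}} = 3728 + \frac{217 - 3450}{-11380 + \sqrt{\left(-40 + 2 \left(-94\right)^{2}\right) + 4935}} = 3728 - \frac{3233}{-11380 + \sqrt{\left(-40 + 2 \cdot 8836\right) + 4935}} = 3728 - \frac{3233}{-11380 + \sqrt{\left(-40 + 17672\right) + 4935}} = 3728 - \frac{3233}{-11380 + \sqrt{17632 + 4935}} = 3728 - \frac{3233}{-11380 + \sqrt{22567}}$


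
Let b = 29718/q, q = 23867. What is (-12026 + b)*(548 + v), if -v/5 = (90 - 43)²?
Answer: 3012584667528/23867 ≈ 1.2622e+8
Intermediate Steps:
b = 29718/23867 ≈ 1.2451
v = -11045 (v = -5*(90 - 43)² = -5*47² = -5*2209 = -11045)
(-12026 + b)*(548 + v) = (-12026 + 29718/23867)*(548 - 11045) = -286994824/23867*(-10497) = 3012584667528/23867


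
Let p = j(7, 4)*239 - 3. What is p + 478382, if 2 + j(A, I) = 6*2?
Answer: 480769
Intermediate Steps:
j(A, I) = 10 (j(A, I) = -2 + 6*2 = -2 + 12 = 10)
p = 2387 (p = 10*239 - 3 = 2390 - 3 = 2387)
p + 478382 = 2387 + 478382 = 480769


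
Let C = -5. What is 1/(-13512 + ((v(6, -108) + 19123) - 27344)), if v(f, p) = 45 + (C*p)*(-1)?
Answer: -1/22228 ≈ -4.4988e-5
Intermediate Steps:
v(f, p) = 45 + 5*p (v(f, p) = 45 - 5*p*(-1) = 45 + 5*p)
1/(-13512 + ((v(6, -108) + 19123) - 27344)) = 1/(-13512 + (((45 + 5*(-108)) + 19123) - 27344)) = 1/(-13512 + (((45 - 540) + 19123) - 27344)) = 1/(-13512 + ((-495 + 19123) - 27344)) = 1/(-13512 + (18628 - 27344)) = 1/(-13512 - 8716) = 1/(-22228) = -1/22228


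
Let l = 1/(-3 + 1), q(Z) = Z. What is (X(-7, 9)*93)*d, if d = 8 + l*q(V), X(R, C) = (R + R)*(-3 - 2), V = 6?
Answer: 32550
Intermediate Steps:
l = -½ (l = 1/(-2) = -½ ≈ -0.50000)
X(R, C) = -10*R (X(R, C) = (2*R)*(-5) = -10*R)
d = 5 (d = 8 - ½*6 = 8 - 3 = 5)
(X(-7, 9)*93)*d = (-10*(-7)*93)*5 = (70*93)*5 = 6510*5 = 32550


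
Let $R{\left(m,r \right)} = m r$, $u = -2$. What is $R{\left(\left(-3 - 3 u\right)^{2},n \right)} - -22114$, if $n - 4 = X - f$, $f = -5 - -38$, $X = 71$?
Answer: $22492$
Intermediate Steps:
$f = 33$ ($f = -5 + 38 = 33$)
$n = 42$ ($n = 4 + \left(71 - 33\right) = 4 + 38 = 42$)
$R{\left(\left(-3 - 3 u\right)^{2},n \right)} - -22114 = \left(-3 - -6\right)^{2} \cdot 42 - -22114 = \left(-3 + 6\right)^{2} \cdot 42 + 22114 = 3^{2} \cdot 42 + 22114 = 9 \cdot 42 + 22114 = 378 + 22114 = 22492$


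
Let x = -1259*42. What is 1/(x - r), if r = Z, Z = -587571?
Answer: 1/534693 ≈ 1.8702e-6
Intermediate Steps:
x = -52878
r = -587571
1/(x - r) = 1/(-52878 - 1*(-587571)) = 1/(-52878 + 587571) = 1/534693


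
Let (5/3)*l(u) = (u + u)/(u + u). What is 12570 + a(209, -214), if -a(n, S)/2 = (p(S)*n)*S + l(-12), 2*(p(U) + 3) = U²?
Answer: 10240080544/5 ≈ 2.0480e+9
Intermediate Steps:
l(u) = ⅗ (l(u) = 3*((u + u)/(u + u))/5 = 3*((2*u)/((2*u)))/5 = 3*((2*u)*(1/(2*u)))/5 = (⅗)*1 = ⅗)
p(U) = -3 + U²/2
a(n, S) = -6/5 - 2*S*n*(-3 + S²/2) (a(n, S) = -2*(((-3 + S²/2)*n)*S + ⅗) = -2*((n*(-3 + S²/2))*S + ⅗) = -2*(S*n*(-3 + S²/2) + ⅗) = -2*(⅗ + S*n*(-3 + S²/2)) = -6/5 - 2*S*n*(-3 + S²/2))
12570 + a(209, -214) = 12570 + (-6/5 - 1*209*(-214)³ + 6*(-214)*209) = 12570 + (-6/5 - 1*209*(-9800344) - 268356) = 12570 + (-6/5 + 2048271896 - 268356) = 12570 + 10240017694/5 = 10240080544/5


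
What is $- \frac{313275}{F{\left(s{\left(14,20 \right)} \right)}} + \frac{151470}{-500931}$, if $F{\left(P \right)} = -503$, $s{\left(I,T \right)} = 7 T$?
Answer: $\frac{5809369245}{9332159} \approx 622.51$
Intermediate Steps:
$- \frac{313275}{F{\left(s{\left(14,20 \right)} \right)}} + \frac{151470}{-500931} = - \frac{313275}{-503} + \frac{151470}{-500931} = \left(-313275\right) \left(- \frac{1}{503}\right) + 151470 \left(- \frac{1}{500931}\right) = \frac{313275}{503} - \frac{5610}{18553} = \frac{5809369245}{9332159}$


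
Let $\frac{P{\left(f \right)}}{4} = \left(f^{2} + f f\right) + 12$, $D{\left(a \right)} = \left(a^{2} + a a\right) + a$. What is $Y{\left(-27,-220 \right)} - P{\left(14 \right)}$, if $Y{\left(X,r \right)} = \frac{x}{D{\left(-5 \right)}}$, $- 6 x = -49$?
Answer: $- \frac{436271}{270} \approx -1615.8$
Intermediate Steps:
$D{\left(a \right)} = a + 2 a^{2}$ ($D{\left(a \right)} = \left(a^{2} + a^{2}\right) + a = 2 a^{2} + a = a + 2 a^{2}$)
$P{\left(f \right)} = 48 + 8 f^{2}$ ($P{\left(f \right)} = 4 \left(\left(f^{2} + f f\right) + 12\right) = 4 \left(\left(f^{2} + f^{2}\right) + 12\right) = 4 \left(2 f^{2} + 12\right) = 4 \left(12 + 2 f^{2}\right) = 48 + 8 f^{2}$)
$x = \frac{49}{6}$ ($x = \left(- \frac{1}{6}\right) \left(-49\right) = \frac{49}{6} \approx 8.1667$)
$Y{\left(X,r \right)} = \frac{49}{270}$ ($Y{\left(X,r \right)} = \frac{49}{6 \left(- 5 \left(1 + 2 \left(-5\right)\right)\right)} = \frac{49}{6 \left(- 5 \left(1 - 10\right)\right)} = \frac{49}{6 \left(\left(-5\right) \left(-9\right)\right)} = \frac{49}{6 \cdot 45} = \frac{49}{6} \cdot \frac{1}{45} = \frac{49}{270}$)
$Y{\left(-27,-220 \right)} - P{\left(14 \right)} = \frac{49}{270} - \left(48 + 8 \cdot 14^{2}\right) = \frac{49}{270} - \left(48 + 8 \cdot 196\right) = \frac{49}{270} - \left(48 + 1568\right) = \frac{49}{270} - 1616 = - \frac{436271}{270}$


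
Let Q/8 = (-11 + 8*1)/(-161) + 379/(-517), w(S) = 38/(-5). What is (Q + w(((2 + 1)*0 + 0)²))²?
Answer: 30710727059076/173209954225 ≈ 177.30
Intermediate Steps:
w(S) = -38/5 (w(S) = 38*(-⅕) = -38/5)
Q = -475744/83237 (Q = 8*((-11 + 8*1)/(-161) + 379/(-517)) = 8*((-11 + 8)*(-1/161) + 379*(-1/517)) = 8*(-3*(-1/161) - 379/517) = 8*(3/161 - 379/517) = 8*(-59468/83237) = -475744/83237 ≈ -5.7155)
(Q + w(((2 + 1)*0 + 0)²))² = (-475744/83237 - 38/5)² = (-5541726/416185)² = 30710727059076/173209954225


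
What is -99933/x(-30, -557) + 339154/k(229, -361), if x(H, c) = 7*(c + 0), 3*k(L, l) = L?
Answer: 3989968995/892871 ≈ 4468.7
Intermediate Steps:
k(L, l) = L/3
x(H, c) = 7*c
-99933/x(-30, -557) + 339154/k(229, -361) = -99933/(7*(-557)) + 339154/(((⅓)*229)) = -99933/(-3899) + 339154/(229/3) = -99933*(-1/3899) + 339154*(3/229) = 99933/3899 + 1017462/229 = 3989968995/892871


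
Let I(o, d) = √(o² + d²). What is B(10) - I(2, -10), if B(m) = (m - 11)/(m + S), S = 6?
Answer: -1/16 - 2*√26 ≈ -10.261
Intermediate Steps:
B(m) = (-11 + m)/(6 + m) (B(m) = (m - 11)/(m + 6) = (-11 + m)/(6 + m))
I(o, d) = √(d² + o²)
B(10) - I(2, -10) = (-11 + 10)/(6 + 10) - √((-10)² + 2²) = -1/16 - √(100 + 4) = (1/16)*(-1) - √104 = -1/16 - 2*√26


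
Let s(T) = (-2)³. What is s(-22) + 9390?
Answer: 9382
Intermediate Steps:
s(T) = -8
s(-22) + 9390 = -8 + 9390 = 9382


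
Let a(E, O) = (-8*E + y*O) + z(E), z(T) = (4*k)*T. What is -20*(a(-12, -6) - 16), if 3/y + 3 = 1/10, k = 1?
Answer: -22160/29 ≈ -764.14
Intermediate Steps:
y = -30/29 (y = 3/(-3 + 1/10) = 3/(-3 + ⅒) = 3/(-29/10) = 3*(-10/29) = -30/29 ≈ -1.0345)
z(T) = 4*T (z(T) = (4*1)*T = 4*T)
a(E, O) = -4*E - 30*O/29 (a(E, O) = (-8*E - 30*O/29) + 4*E = -4*E - 30*O/29)
-20*(a(-12, -6) - 16) = -20*((-4*(-12) - 30/29*(-6)) - 16) = -20*((48 + 180/29) - 16) = -20*(1572/29 - 16) = -20*1108/29 = -22160/29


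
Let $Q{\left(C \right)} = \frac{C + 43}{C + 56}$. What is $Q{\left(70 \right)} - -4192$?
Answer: $\frac{528305}{126} \approx 4192.9$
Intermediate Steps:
$Q{\left(C \right)} = \frac{43 + C}{56 + C}$
$Q{\left(70 \right)} - -4192 = \frac{43 + 70}{56 + 70} - -4192 = \frac{1}{126} \cdot 113 + 4192 = \frac{113}{126} + 4192 = \frac{528305}{126}$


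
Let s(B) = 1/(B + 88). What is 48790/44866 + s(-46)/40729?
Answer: 41730548543/38374293594 ≈ 1.0875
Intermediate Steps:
s(B) = 1/(88 + B)
48790/44866 + s(-46)/40729 = 48790/44866 + 1/((88 - 46)*40729) = 48790*(1/44866) + (1/40729)/42 = 24395/22433 + (1/42)*(1/40729) = 24395/22433 + 1/1710618 = 41730548543/38374293594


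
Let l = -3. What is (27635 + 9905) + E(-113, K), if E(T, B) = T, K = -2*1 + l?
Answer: 37427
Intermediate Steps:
K = -5 (K = -2*1 - 3 = -2 - 3 = -5)
(27635 + 9905) + E(-113, K) = (27635 + 9905) - 113 = 37540 - 113 = 37427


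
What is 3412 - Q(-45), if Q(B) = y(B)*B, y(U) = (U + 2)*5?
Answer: -6263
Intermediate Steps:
y(U) = 10 + 5*U (y(U) = (2 + U)*5 = 10 + 5*U)
Q(B) = B*(10 + 5*B) (Q(B) = (10 + 5*B)*B = B*(10 + 5*B))
3412 - Q(-45) = 3412 - 5*(-45)*(2 - 45) = 3412 - 5*(-45)*(-43) = 3412 - 1*9675 = 3412 - 9675 = -6263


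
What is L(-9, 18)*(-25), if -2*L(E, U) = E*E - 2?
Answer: 1975/2 ≈ 987.50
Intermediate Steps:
L(E, U) = 1 - E²/2 (L(E, U) = -(E*E - 2)/2 = -(E² - 2)/2 = -(-2 + E²)/2 = 1 - E²/2)
L(-9, 18)*(-25) = (1 - ½*(-9)²)*(-25) = (1 - ½*81)*(-25) = (1 - 81/2)*(-25) = -79/2*(-25) = 1975/2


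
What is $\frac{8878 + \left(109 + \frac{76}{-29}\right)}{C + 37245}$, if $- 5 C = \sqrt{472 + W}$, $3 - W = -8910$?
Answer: $\frac{48520365075}{201142499192} + \frac{260547 \sqrt{9385}}{201142499192} \approx 0.24135$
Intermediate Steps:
$W = 8913$ ($W = 3 - -8910 = 3 + 8910 = 8913$)
$C = - \frac{\sqrt{9385}}{5}$ ($C = - \frac{\sqrt{472 + 8913}}{5} = - \frac{\sqrt{9385}}{5} \approx -19.375$)
$\frac{8878 + \left(109 + \frac{76}{-29}\right)}{C + 37245} = \frac{8878 + \left(109 + \frac{76}{-29}\right)}{- \frac{\sqrt{9385}}{5} + 37245} = \frac{8878 + \left(109 + 76 \left(- \frac{1}{29}\right)\right)}{37245 - \frac{\sqrt{9385}}{5}} = \frac{8878 + \left(109 - \frac{76}{29}\right)}{37245 - \frac{\sqrt{9385}}{5}} = \frac{8878 + \frac{3085}{29}}{37245 - \frac{\sqrt{9385}}{5}} = \frac{260547}{29 \left(37245 - \frac{\sqrt{9385}}{5}\right)}$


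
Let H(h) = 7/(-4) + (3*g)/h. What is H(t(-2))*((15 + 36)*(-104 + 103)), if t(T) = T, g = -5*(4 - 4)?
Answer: 357/4 ≈ 89.250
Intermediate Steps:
g = 0 (g = -5*0 = 0)
H(h) = -7/4 (H(h) = 7/(-4) + (3*0)/h = 7*(-¼) + 0/h = -7/4 + 0 = -7/4)
H(t(-2))*((15 + 36)*(-104 + 103)) = -7*(15 + 36)*(-104 + 103)/4 = -357*(-1)/4 = -7/4*(-51) = 357/4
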